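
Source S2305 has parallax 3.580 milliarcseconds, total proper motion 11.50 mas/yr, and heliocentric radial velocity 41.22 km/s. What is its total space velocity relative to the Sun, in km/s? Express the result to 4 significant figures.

d = 1/p = 1/0.003580″ = 279.33 pc.
μ = 11.50 mas/yr = 0.01150 ″/yr.
v_t = 4.740 μ d = 4.740 × 0.01150 × 279.33 = 15.226 km/s.
v = √(v_r² + v_t²) = √(41.22² + 15.226²) = √1930.92 = 43.942 km/s.

43.94 km/s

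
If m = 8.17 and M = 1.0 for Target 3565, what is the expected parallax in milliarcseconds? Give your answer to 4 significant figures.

m − M = 8.17 − 1.0 = 7.17.
d = 10^((m−M)/5 + 1) = 10^2.434 = 271.64 pc.
p = 1/d = 1/271.64 = 0.0036813 arcsec = 3.6813 mas.

3.681 mas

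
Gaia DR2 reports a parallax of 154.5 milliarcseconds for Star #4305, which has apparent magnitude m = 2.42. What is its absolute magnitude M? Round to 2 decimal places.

M = 3.36

d = 1/p = 1/0.1545″ = 6.4725 pc.
m − M = 5 log₁₀(6.4725) − 5 = 4.0554 − 5 = -0.9446.
M = m − (m − M) = 2.42 − (-0.9446) = 3.36.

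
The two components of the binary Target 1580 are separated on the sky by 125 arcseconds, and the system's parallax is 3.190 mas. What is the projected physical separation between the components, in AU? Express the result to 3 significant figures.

d = 1/p = 1/0.003190″ = 313.48 pc.
At distance d (pc), an angle of θ arcsec spans θ·d AU: s = 125 × 313.48 = 39185 AU.

39200 AU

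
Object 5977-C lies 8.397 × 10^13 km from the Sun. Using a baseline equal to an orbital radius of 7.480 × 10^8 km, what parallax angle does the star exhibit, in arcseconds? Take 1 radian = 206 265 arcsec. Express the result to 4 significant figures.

1.837 arcsec

θ ≈ B/d = (7.480 × 10^8) / (8.397 × 10^13) = 8.9079 × 10^-6 rad.
In arcseconds: 8.9079 × 10^-6 × 206265 = 1.8374″.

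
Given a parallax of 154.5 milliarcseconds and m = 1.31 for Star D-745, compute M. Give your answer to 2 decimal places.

M = 2.25

d = 1/p = 1/0.1545″ = 6.4725 pc.
m − M = 5 log₁₀(6.4725) − 5 = 4.0554 − 5 = -0.9446.
M = m − (m − M) = 1.31 − (-0.9446) = 2.25.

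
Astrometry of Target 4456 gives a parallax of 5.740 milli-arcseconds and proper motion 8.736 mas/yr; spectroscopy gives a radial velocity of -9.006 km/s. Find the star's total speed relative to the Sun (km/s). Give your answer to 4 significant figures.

11.54 km/s

d = 1/p = 1/0.005740″ = 174.22 pc.
μ = 8.736 mas/yr = 0.008736 ″/yr.
v_t = 4.740 μ d = 4.740 × 0.008736 × 174.22 = 7.2142 km/s.
v = √(v_r² + v_t²) = √((-9.006)² + 7.2142²) = √133.153 = 11.539 km/s.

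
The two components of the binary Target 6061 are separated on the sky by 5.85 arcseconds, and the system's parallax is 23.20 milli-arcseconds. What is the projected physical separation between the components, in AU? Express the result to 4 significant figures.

252.2 AU

d = 1/p = 1/0.02320″ = 43.103 pc.
At distance d (pc), an angle of θ arcsec spans θ·d AU: s = 5.85 × 43.103 = 252.15 AU.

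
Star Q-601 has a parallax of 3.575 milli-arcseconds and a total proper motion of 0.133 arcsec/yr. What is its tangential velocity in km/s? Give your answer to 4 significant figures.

176.3 km/s

d = 1/p = 1/0.003575″ = 279.72 pc.
v_t = 4.74 × μ × d = 4.74 × 0.133 × 279.72 = 176.34 km/s.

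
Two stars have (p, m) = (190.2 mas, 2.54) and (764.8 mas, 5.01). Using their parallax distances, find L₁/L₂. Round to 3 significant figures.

d₁ = 1/p₁ = 1/0.1902″ = 5.2576 pc; d₂ = 1/p₂ = 1/0.7648″ = 1.3075 pc.
M₁ = m₁ − 5 log₁₀ d₁ + 5 = 2.54 − 3.6039 + 5 = 3.9361.
M₂ = 5.01 − 0.5822 + 5 = 9.4278.
L₁/L₂ = 10^(0.4(M₂ − M₁)) = 10^(0.4 × 5.4917) = 10^2.19668 = 157.28.

L₁/L₂ = 157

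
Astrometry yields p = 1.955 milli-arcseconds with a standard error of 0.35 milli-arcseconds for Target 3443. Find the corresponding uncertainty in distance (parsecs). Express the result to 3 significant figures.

91.6 pc

d = 1/p, so σ_d = σ_p / p².
σ_d = 0.000350 / (0.001955)² = 0.000350 / 0.000003822 = 91.575 pc.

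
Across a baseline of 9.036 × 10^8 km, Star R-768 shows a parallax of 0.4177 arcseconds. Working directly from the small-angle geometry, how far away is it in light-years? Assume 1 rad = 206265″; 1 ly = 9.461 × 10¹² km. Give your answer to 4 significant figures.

θ = 0.4177″ = 0.4177/206265 = 2.0251 × 10^-6 rad.
d = B/θ = (9.036 × 10^8) / (2.0251 × 10^-6) = 4.4620 × 10^14 km = (4.4620 × 10^14) / (9.461 × 10^12) ly = 47.162 ly.

47.16 ly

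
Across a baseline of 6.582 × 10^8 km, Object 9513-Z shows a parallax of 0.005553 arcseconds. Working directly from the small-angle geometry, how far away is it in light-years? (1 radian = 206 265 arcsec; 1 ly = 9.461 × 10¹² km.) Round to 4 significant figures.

2584 ly

θ = 0.005553″ = 0.005553/206265 = 2.6922 × 10^-8 rad.
d = B/θ = (6.582 × 10^8) / (2.6922 × 10^-8) = 2.4448 × 10^16 km = (2.4448 × 10^16) / (9.461 × 10^12) ly = 2584.1 ly.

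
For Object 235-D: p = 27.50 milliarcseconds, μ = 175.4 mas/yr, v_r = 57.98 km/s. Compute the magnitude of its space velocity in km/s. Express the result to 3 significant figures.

65.4 km/s

d = 1/p = 1/0.02750″ = 36.364 pc.
μ = 175.4 mas/yr = 0.1754 ″/yr.
v_t = 4.740 μ d = 4.740 × 0.1754 × 36.364 = 30.233 km/s.
v = √(v_r² + v_t²) = √(57.98² + 30.233²) = √4275.71 = 65.389 km/s.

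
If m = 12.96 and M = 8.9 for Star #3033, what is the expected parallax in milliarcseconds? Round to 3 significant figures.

15.4 mas

m − M = 12.96 − 8.9 = 4.06.
d = 10^((m−M)/5 + 1) = 10^1.812 = 64.863 pc.
p = 1/d = 1/64.863 = 0.015417 arcsec = 15.417 mas.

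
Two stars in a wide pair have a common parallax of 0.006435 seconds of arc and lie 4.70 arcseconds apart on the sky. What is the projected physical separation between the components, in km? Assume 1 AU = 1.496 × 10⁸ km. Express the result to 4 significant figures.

1.093 × 10^11 km

d = 1/p = 1/0.006435″ = 155.4 pc.
At distance d (pc), an angle of θ arcsec spans θ·d AU: s = 4.70 × 155.4 = 730.38 AU.
= 730.38 × 1.496 × 10⁸ km = 1.0926 × 10^11 km.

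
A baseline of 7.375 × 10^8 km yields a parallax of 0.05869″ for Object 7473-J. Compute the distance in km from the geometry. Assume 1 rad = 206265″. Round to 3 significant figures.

2.59 × 10^15 km

θ = 0.05869″ = 0.05869/206265 = 2.8454 × 10^-7 rad.
d = B/θ = (7.375 × 10^8) / (2.8454 × 10^-7) = 2.5919 × 10^15 km.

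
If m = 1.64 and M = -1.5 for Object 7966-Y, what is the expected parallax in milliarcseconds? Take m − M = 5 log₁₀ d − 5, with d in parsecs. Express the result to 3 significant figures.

m − M = 1.64 − (-1.5) = 3.14.
d = 10^((m−M)/5 + 1) = 10^1.628 = 42.462 pc.
p = 1/d = 1/42.462 = 0.02355 arcsec = 23.55 mas.

23.6 mas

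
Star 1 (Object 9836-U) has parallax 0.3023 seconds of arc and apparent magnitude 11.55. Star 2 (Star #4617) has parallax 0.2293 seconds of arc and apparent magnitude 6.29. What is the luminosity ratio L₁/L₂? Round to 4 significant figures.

d₁ = 1/p₁ = 1/0.3023″ = 3.308 pc; d₂ = 1/p₂ = 1/0.2293″ = 4.3611 pc.
M₁ = m₁ − 5 log₁₀ d₁ + 5 = 11.55 − 2.5978 + 5 = 13.9522.
M₂ = 6.29 − 3.1980 + 5 = 8.0920.
L₁/L₂ = 10^(0.4(M₂ − M₁)) = 10^(0.4 × (-5.8602)) = 10^(-2.34408) = 0.0045281.

L₁/L₂ = 0.004528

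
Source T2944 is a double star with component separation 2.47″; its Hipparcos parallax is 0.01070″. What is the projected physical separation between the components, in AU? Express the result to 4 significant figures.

230.8 AU

d = 1/p = 1/0.01070″ = 93.458 pc.
At distance d (pc), an angle of θ arcsec spans θ·d AU: s = 2.47 × 93.458 = 230.84 AU.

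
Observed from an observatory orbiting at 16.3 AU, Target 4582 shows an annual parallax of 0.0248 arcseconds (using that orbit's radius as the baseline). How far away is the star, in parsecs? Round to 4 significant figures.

657.3 pc

With baseline B (in AU) and parallax p (in arcsec), d = B/p parsecs.
d = 16.3 / 0.0248 = 657.26 pc.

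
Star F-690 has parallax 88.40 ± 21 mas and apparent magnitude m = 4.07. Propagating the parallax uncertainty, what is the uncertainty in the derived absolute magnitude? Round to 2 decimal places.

M = m − 5 log₁₀ d + 5 = m + 5 log₁₀ p + 5, so ∂M/∂p = 5/(p ln 10).
σ_M = (5/ln 10) · (σ_p/p) = 2.1715 × 21/88.40 = 2.1715 × 0.23756 = 0.51586.

σ_M = 0.52 mag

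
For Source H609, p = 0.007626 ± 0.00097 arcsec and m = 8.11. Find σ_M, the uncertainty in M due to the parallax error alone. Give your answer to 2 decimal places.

M = m − 5 log₁₀ d + 5 = m + 5 log₁₀ p + 5, so ∂M/∂p = 5/(p ln 10).
σ_M = (5/ln 10) · (σ_p/p) = 2.1715 × 0.00097/0.007626 = 2.1715 × 0.1272 = 0.27621.

σ_M = 0.28 mag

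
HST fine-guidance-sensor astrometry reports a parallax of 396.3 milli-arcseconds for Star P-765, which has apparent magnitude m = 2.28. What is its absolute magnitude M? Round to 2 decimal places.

M = 5.27

d = 1/p = 1/0.3963″ = 2.5233 pc.
m − M = 5 log₁₀(2.5233) − 5 = 2.0098 − 5 = -2.9902.
M = m − (m − M) = 2.28 − (-2.9902) = 5.27.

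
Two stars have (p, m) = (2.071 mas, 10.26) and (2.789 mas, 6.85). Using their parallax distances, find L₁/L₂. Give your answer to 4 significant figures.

d₁ = 1/p₁ = 1/0.002071″ = 482.86 pc; d₂ = 1/p₂ = 1/0.002789″ = 358.55 pc.
M₁ = m₁ − 5 log₁₀ d₁ + 5 = 10.26 − 13.4191 + 5 = 1.8409.
M₂ = 6.85 − 12.7727 + 5 = -0.9227.
L₁/L₂ = 10^(0.4(M₂ − M₁)) = 10^(0.4 × (-2.7636)) = 10^(-1.10544) = 0.078444.

L₁/L₂ = 0.07844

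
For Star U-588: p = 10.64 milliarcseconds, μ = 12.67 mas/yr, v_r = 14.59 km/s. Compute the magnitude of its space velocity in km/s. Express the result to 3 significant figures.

d = 1/p = 1/0.01064″ = 93.985 pc.
μ = 12.67 mas/yr = 0.01267 ″/yr.
v_t = 4.740 μ d = 4.740 × 0.01267 × 93.985 = 5.6443 km/s.
v = √(v_r² + v_t²) = √(14.59² + 5.6443²) = √244.726 = 15.644 km/s.

15.6 km/s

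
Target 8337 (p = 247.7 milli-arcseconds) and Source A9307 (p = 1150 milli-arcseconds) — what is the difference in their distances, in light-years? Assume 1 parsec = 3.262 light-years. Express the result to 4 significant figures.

d_A = 1/0.2477″ = 4.0371 pc; d_B = 1/1.150″ = 0.86957 pc.
|d_B − d_A| = |0.86957 − 4.0371| = 3.1675 pc = 3.1675 × 3.262 ly = 10.332 ly.

10.33 ly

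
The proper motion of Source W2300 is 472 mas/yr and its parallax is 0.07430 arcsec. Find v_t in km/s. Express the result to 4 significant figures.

30.11 km/s

d = 1/p = 1/0.07430″ = 13.459 pc.
μ = 472 mas/yr = 0.472 ″/yr.
v_t = 4.74 × μ × d = 4.74 × 0.472 × 13.459 = 30.112 km/s.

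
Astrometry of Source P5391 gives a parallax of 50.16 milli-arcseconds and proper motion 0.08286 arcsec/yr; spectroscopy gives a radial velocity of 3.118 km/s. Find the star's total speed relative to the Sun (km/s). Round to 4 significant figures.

d = 1/p = 1/0.05016″ = 19.936 pc.
v_t = 4.740 μ d = 4.740 × 0.08286 × 19.936 = 7.83 km/s.
v = √(v_r² + v_t²) = √(3.118² + 7.83²) = √71.0308 = 8.428 km/s.

8.428 km/s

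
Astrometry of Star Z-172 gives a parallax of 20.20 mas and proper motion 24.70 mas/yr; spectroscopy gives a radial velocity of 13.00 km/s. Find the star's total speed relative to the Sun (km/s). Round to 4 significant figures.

14.23 km/s

d = 1/p = 1/0.02020″ = 49.505 pc.
μ = 24.70 mas/yr = 0.02470 ″/yr.
v_t = 4.740 μ d = 4.740 × 0.02470 × 49.505 = 5.7959 km/s.
v = √(v_r² + v_t²) = √(13.00² + 5.7959²) = √202.592 = 14.233 km/s.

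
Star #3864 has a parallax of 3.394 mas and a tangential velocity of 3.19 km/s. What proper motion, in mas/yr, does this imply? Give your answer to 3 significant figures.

d = 1/p = 1/0.003394″ = 294.64 pc.
μ = v_t / (4.74 d) = 3.19 / (4.74 × 294.64) = 3.19 / 1396.6 = 0.0022841 ″/yr = 2.2841 mas/yr.

2.28 mas/yr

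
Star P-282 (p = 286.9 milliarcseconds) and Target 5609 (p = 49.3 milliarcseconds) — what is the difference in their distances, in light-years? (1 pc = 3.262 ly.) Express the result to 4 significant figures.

54.80 ly

d_A = 1/0.2869″ = 3.4855 pc; d_B = 1/0.04930″ = 20.284 pc.
|d_B − d_A| = |20.284 − 3.4855| = 16.799 pc = 16.799 × 3.262 ly = 54.798 ly.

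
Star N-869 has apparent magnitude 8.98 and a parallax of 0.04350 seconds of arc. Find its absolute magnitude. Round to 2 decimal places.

M = 7.17

d = 1/p = 1/0.04350″ = 22.989 pc.
m − M = 5 log₁₀(22.989) − 5 = 6.8076 − 5 = 1.8076.
M = m − (m − M) = 8.98 − 1.8076 = 7.17.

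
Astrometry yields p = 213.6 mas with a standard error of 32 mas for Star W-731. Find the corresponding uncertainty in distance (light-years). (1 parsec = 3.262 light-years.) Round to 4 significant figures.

d = 1/p, so σ_d = σ_p / p².
σ_d = 0.0320 / (0.2136)² = 0.0320 / 0.045625 = 0.70137 pc = 0.70137 × 3.262 ly = 2.2879 ly.

2.288 ly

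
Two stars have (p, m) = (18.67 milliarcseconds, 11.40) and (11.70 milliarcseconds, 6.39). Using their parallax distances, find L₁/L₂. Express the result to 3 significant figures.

d₁ = 1/p₁ = 1/0.01867″ = 53.562 pc; d₂ = 1/p₂ = 1/0.01170″ = 85.47 pc.
M₁ = m₁ − 5 log₁₀ d₁ + 5 = 11.40 − 8.6443 + 5 = 7.7557.
M₂ = 6.39 − 9.6591 + 5 = 1.7309.
L₁/L₂ = 10^(0.4(M₂ − M₁)) = 10^(0.4 × (-6.0248)) = 10^(-2.40992) = 0.0038912.

L₁/L₂ = 0.00389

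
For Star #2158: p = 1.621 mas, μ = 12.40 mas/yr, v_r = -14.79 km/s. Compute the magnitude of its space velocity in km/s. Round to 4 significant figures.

39.16 km/s

d = 1/p = 1/0.001621″ = 616.9 pc.
μ = 12.40 mas/yr = 0.01240 ″/yr.
v_t = 4.740 μ d = 4.740 × 0.01240 × 616.9 = 36.259 km/s.
v = √(v_r² + v_t²) = √((-14.79)² + 36.259²) = √1533.46 = 39.159 km/s.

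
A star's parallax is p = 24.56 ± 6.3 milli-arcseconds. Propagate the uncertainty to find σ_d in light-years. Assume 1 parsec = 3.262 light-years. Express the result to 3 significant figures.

d = 1/p, so σ_d = σ_p / p².
σ_d = 0.00630 / (0.02456)² = 0.00630 / 0.00060319 = 10.444 pc = 10.444 × 3.262 ly = 34.068 ly.

34.1 ly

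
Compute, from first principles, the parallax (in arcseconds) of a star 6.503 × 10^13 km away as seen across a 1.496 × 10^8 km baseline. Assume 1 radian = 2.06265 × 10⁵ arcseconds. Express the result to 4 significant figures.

0.4745 arcsec

θ ≈ B/d = (1.496 × 10^8) / (6.503 × 10^13) = 2.3005 × 10^-6 rad.
In arcseconds: 2.3005 × 10^-6 × 206265 = 0.47451″.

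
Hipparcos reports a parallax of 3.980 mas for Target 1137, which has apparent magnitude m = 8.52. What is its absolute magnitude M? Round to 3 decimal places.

M = 1.519

d = 1/p = 1/0.003980″ = 251.26 pc.
m − M = 5 log₁₀(251.26) − 5 = 12.0006 − 5 = 7.0006.
M = m − (m − M) = 8.52 − 7.0006 = 1.519.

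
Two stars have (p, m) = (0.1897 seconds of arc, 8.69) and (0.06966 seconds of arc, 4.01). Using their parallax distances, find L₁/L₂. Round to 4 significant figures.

d₁ = 1/p₁ = 1/0.1897″ = 5.2715 pc; d₂ = 1/p₂ = 1/0.06966″ = 14.355 pc.
M₁ = m₁ − 5 log₁₀ d₁ + 5 = 8.69 − 3.6097 + 5 = 10.0803.
M₂ = 4.01 − 5.7850 + 5 = 3.2250.
L₁/L₂ = 10^(0.4(M₂ − M₁)) = 10^(0.4 × (-6.8553)) = 10^(-2.74212) = 0.0018108.

L₁/L₂ = 0.001811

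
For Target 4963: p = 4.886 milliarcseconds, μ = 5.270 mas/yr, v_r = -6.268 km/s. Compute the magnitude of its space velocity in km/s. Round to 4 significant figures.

8.089 km/s

d = 1/p = 1/0.004886″ = 204.67 pc.
μ = 5.270 mas/yr = 0.005270 ″/yr.
v_t = 4.740 μ d = 4.740 × 0.005270 × 204.67 = 5.1126 km/s.
v = √(v_r² + v_t²) = √((-6.268)² + 5.1126²) = √65.4265 = 8.0887 km/s.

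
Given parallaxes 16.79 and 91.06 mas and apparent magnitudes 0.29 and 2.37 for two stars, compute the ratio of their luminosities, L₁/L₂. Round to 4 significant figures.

d₁ = 1/p₁ = 1/0.01679″ = 59.559 pc; d₂ = 1/p₂ = 1/0.09106″ = 10.982 pc.
M₁ = m₁ − 5 log₁₀ d₁ + 5 = 0.29 − 8.8747 + 5 = -3.5847.
M₂ = 2.37 − 5.2034 + 5 = 2.1666.
L₁/L₂ = 10^(0.4(M₂ − M₁)) = 10^(0.4 × 5.7513) = 10^2.30052 = 199.77.

L₁/L₂ = 199.8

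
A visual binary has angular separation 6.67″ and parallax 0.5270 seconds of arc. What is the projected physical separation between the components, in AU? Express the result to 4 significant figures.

12.66 AU

d = 1/p = 1/0.5270″ = 1.8975 pc.
At distance d (pc), an angle of θ arcsec spans θ·d AU: s = 6.67 × 1.8975 = 12.656 AU.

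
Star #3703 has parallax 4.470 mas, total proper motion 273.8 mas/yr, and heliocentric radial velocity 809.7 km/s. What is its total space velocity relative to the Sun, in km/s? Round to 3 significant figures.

860 km/s

d = 1/p = 1/0.004470″ = 223.71 pc.
μ = 273.8 mas/yr = 0.2738 ″/yr.
v_t = 4.740 μ d = 4.740 × 0.2738 × 223.71 = 290.33 km/s.
v = √(v_r² + v_t²) = √(809.7² + 290.33²) = √739906 = 860.18 km/s.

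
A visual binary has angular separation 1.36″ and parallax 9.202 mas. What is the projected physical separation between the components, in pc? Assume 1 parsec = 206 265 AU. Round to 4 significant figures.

d = 1/p = 1/0.009202″ = 108.67 pc.
At distance d (pc), an angle of θ arcsec spans θ·d AU: s = 1.36 × 108.67 = 147.79 AU.
= 147.79 / 206265 = 0.00071651 pc.

0.0007165 pc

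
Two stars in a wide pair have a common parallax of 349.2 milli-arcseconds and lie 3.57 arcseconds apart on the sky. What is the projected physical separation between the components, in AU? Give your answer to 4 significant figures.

10.22 AU

d = 1/p = 1/0.3492″ = 2.8637 pc.
At distance d (pc), an angle of θ arcsec spans θ·d AU: s = 3.57 × 2.8637 = 10.223 AU.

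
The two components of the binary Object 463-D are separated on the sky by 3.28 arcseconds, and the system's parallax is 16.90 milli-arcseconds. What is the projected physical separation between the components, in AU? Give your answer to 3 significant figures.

194 AU

d = 1/p = 1/0.01690″ = 59.172 pc.
At distance d (pc), an angle of θ arcsec spans θ·d AU: s = 3.28 × 59.172 = 194.08 AU.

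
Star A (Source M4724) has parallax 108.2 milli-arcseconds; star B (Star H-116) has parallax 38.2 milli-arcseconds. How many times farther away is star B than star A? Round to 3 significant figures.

2.83

Since d = 1/p, d_B/d_A = p_A/p_B.
= 108.2 / 38.2 = 2.8325.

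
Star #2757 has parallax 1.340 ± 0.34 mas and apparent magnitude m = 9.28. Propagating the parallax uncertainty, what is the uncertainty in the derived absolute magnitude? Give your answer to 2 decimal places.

σ_M = 0.55 mag

M = m − 5 log₁₀ d + 5 = m + 5 log₁₀ p + 5, so ∂M/∂p = 5/(p ln 10).
σ_M = (5/ln 10) · (σ_p/p) = 2.1715 × 0.34/1.340 = 2.1715 × 0.25373 = 0.55097.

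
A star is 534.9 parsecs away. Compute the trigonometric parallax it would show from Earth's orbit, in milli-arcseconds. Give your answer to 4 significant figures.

1.870 mas

p = 1/d = 1/534.9 = 0.0018695 arcsec.
= 0.0018695 × 1000 = 1.8695 mas.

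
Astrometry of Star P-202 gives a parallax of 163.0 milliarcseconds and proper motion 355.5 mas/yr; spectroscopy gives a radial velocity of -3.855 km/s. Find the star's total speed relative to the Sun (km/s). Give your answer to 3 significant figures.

d = 1/p = 1/0.1630″ = 6.135 pc.
μ = 355.5 mas/yr = 0.3555 ″/yr.
v_t = 4.740 μ d = 4.740 × 0.3555 × 6.135 = 10.338 km/s.
v = √(v_r² + v_t²) = √((-3.855)² + 10.338²) = √121.735 = 11.033 km/s.

11.0 km/s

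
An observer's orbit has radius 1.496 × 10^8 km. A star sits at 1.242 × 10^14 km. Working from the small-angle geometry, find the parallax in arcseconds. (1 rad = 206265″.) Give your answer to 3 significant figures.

0.248 arcsec

θ ≈ B/d = (1.496 × 10^8) / (1.242 × 10^14) = 1.2045 × 10^-6 rad.
In arcseconds: 1.2045 × 10^-6 × 206265 = 0.24845″.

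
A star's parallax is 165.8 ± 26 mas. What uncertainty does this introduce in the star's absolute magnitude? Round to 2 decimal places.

σ_M = 0.34 mag

M = m − 5 log₁₀ d + 5 = m + 5 log₁₀ p + 5, so ∂M/∂p = 5/(p ln 10).
σ_M = (5/ln 10) · (σ_p/p) = 2.1715 × 26/165.8 = 2.1715 × 0.15682 = 0.34053.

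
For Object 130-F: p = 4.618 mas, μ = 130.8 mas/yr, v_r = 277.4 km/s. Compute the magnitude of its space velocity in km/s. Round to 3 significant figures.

308 km/s

d = 1/p = 1/0.004618″ = 216.54 pc.
μ = 130.8 mas/yr = 0.1308 ″/yr.
v_t = 4.740 μ d = 4.740 × 0.1308 × 216.54 = 134.25 km/s.
v = √(v_r² + v_t²) = √(277.4² + 134.25²) = √94973.8 = 308.18 km/s.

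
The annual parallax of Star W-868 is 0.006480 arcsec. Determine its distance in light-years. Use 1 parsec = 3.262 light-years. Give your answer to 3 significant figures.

d = 1/p = 1/0.006480 = 154.32 pc.
In light-years: 154.32 × 3.262 = 503.39 ly.

503 light years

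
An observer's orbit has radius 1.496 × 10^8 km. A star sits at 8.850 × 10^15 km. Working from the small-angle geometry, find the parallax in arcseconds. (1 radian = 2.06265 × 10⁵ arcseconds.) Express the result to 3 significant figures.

θ ≈ B/d = (1.496 × 10^8) / (8.850 × 10^15) = 1.6904 × 10^-8 rad.
In arcseconds: 1.6904 × 10^-8 × 206265 = 0.0034867″.

0.00349 arcsec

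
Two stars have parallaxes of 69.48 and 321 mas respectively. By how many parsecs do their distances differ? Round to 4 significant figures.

d_A = 1/0.06948″ = 14.393 pc; d_B = 1/0.3210″ = 3.1153 pc.
|d_B − d_A| = |3.1153 − 14.393| = 11.278 pc.

11.28 pc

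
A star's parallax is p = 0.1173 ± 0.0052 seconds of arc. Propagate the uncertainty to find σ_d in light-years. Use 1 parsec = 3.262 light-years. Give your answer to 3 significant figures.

1.23 ly

d = 1/p, so σ_d = σ_p / p².
σ_d = 0.00520 / (0.1173)² = 0.00520 / 0.013759 = 0.37793 pc = 0.37793 × 3.262 ly = 1.2328 ly.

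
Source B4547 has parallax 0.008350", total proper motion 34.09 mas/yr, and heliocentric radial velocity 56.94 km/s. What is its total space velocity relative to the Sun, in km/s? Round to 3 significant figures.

60.1 km/s

d = 1/p = 1/0.008350″ = 119.76 pc.
μ = 34.09 mas/yr = 0.03409 ″/yr.
v_t = 4.740 μ d = 4.740 × 0.03409 × 119.76 = 19.352 km/s.
v = √(v_r² + v_t²) = √(56.94² + 19.352²) = √3616.66 = 60.139 km/s.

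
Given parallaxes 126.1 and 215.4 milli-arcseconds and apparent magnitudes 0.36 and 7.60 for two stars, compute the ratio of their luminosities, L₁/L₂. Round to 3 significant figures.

d₁ = 1/p₁ = 1/0.1261″ = 7.9302 pc; d₂ = 1/p₂ = 1/0.2154″ = 4.6425 pc.
M₁ = m₁ − 5 log₁₀ d₁ + 5 = 0.36 − 4.4964 + 5 = 0.8636.
M₂ = 7.60 − 3.3338 + 5 = 9.2662.
L₁/L₂ = 10^(0.4(M₂ − M₁)) = 10^(0.4 × 8.4026) = 10^3.36104 = 2296.4.

L₁/L₂ = 2300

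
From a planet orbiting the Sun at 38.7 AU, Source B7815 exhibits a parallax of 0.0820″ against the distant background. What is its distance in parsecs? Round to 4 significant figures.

472.0 pc

With baseline B (in AU) and parallax p (in arcsec), d = B/p parsecs.
d = 38.7 / 0.0820 = 471.95 pc.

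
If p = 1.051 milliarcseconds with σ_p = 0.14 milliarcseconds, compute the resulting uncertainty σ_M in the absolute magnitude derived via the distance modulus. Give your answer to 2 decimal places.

M = m − 5 log₁₀ d + 5 = m + 5 log₁₀ p + 5, so ∂M/∂p = 5/(p ln 10).
σ_M = (5/ln 10) · (σ_p/p) = 2.1715 × 0.14/1.051 = 2.1715 × 0.13321 = 0.28927.

σ_M = 0.29 mag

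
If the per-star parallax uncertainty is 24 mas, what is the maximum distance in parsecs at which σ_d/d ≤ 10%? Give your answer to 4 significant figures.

4.167 pc

σ_d/d = σ_p/p, so the condition is σ_p/p ≤ 0.10, i.e. p ≥ σ_p/0.10.
p_min = 24/0.10 = 240 mas = 0.24 arcsec.
d_max = 1/p_min = 1/0.24 = 4.1667 pc.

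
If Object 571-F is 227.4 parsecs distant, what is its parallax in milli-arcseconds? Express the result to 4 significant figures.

4.398 mas

p = 1/d = 1/227.4 = 0.0043975 arcsec.
= 0.0043975 × 1000 = 4.3975 mas.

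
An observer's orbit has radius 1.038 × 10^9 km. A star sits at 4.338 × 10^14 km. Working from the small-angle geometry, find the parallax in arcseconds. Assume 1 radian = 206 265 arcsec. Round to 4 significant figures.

θ ≈ B/d = (1.038 × 10^9) / (4.338 × 10^14) = 2.3928 × 10^-6 rad.
In arcseconds: 2.3928 × 10^-6 × 206265 = 0.49355″.

0.4936 arcsec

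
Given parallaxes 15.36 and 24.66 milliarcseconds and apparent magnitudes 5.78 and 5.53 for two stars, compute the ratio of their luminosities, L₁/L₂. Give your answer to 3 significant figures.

d₁ = 1/p₁ = 1/0.01536″ = 65.104 pc; d₂ = 1/p₂ = 1/0.02466″ = 40.552 pc.
M₁ = m₁ − 5 log₁₀ d₁ + 5 = 5.78 − 9.0680 + 5 = 1.7120.
M₂ = 5.53 − 8.0401 + 5 = 2.4899.
L₁/L₂ = 10^(0.4(M₂ − M₁)) = 10^(0.4 × 0.7779) = 10^0.31116 = 2.0472.

L₁/L₂ = 2.05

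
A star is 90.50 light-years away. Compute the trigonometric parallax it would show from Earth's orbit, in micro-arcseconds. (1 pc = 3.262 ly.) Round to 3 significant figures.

36000 μas

d = 90.50 ly ÷ 3.262 = 27.744 pc.
p = 1/d = 1/27.744 = 0.036044 arcsec.
= 0.036044 × 10⁶ = 36044 μas.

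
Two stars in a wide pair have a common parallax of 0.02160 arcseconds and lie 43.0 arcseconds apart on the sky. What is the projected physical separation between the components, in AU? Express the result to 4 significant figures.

1991 AU

d = 1/p = 1/0.02160″ = 46.296 pc.
At distance d (pc), an angle of θ arcsec spans θ·d AU: s = 43.0 × 46.296 = 1990.7 AU.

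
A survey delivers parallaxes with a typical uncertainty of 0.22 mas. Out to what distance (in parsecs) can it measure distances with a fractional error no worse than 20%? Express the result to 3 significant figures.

σ_d/d = σ_p/p, so the condition is σ_p/p ≤ 0.20, i.e. p ≥ σ_p/0.20.
p_min = 0.22/0.20 = 1.1 mas = 0.0011 arcsec.
d_max = 1/p_min = 1/0.0011 = 909.09 pc.

909 pc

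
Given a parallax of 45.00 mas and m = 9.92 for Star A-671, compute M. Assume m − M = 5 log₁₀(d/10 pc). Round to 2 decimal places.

M = 8.19

d = 1/p = 1/0.04500″ = 22.222 pc.
m − M = 5 log₁₀(22.222) − 5 = 6.7339 − 5 = 1.7339.
M = m − (m − M) = 9.92 − 1.7339 = 8.19.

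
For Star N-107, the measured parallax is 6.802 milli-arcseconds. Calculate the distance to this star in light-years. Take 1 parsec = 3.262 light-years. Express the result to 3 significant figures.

480 light years

p = 6.802 milli-arcseconds = 0.006802 arcsec.
d = 1/p = 1/0.006802 = 147.02 pc.
In light-years: 147.02 × 3.262 = 479.58 ly.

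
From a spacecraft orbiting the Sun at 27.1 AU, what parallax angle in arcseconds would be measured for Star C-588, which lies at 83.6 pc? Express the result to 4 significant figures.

p (arcsec) = B (AU) / d (pc).
p = 27.1 / 83.6 = 0.32416 arcsec.

0.3242 arcsec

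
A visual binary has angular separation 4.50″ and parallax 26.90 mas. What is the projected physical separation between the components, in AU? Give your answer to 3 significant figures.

d = 1/p = 1/0.02690″ = 37.175 pc.
At distance d (pc), an angle of θ arcsec spans θ·d AU: s = 4.50 × 37.175 = 167.29 AU.

167 AU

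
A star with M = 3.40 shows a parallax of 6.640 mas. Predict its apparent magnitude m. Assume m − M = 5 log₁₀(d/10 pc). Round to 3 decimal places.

m = 9.289

d = 1/p = 1/0.006640″ = 150.6 pc.
m − M = 5 log₁₀ d − 5 = 5 log₁₀(150.6) − 5 = 10.8891 − 5 = 5.8891.
m = M + (m − M) = 3.40 + 5.8891 = 9.289.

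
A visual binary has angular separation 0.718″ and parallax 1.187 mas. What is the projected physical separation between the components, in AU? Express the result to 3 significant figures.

d = 1/p = 1/0.001187″ = 842.46 pc.
At distance d (pc), an angle of θ arcsec spans θ·d AU: s = 0.718 × 842.46 = 604.89 AU.

605 AU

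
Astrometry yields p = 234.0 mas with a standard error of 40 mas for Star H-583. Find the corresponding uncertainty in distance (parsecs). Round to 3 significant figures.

d = 1/p, so σ_d = σ_p / p².
σ_d = 0.0400 / (0.2340)² = 0.0400 / 0.054756 = 0.73051 pc.

0.731 pc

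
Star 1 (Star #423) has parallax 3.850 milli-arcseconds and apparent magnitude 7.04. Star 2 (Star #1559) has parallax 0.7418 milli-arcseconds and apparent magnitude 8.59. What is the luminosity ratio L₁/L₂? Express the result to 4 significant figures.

L₁/L₂ = 0.1548

d₁ = 1/p₁ = 1/0.003850″ = 259.74 pc; d₂ = 1/p₂ = 1/0.0007418″ = 1348.1 pc.
M₁ = m₁ − 5 log₁₀ d₁ + 5 = 7.04 − 12.0727 + 5 = -0.0327.
M₂ = 8.59 − 15.6486 + 5 = -2.0586.
L₁/L₂ = 10^(0.4(M₂ − M₁)) = 10^(0.4 × (-2.0259)) = 10^(-0.81036) = 0.15475.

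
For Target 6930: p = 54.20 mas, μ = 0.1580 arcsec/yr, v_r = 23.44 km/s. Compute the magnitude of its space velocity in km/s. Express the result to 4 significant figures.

27.21 km/s

d = 1/p = 1/0.05420″ = 18.45 pc.
v_t = 4.740 μ d = 4.740 × 0.1580 × 18.45 = 13.818 km/s.
v = √(v_r² + v_t²) = √(23.44² + 13.818²) = √740.371 = 27.21 km/s.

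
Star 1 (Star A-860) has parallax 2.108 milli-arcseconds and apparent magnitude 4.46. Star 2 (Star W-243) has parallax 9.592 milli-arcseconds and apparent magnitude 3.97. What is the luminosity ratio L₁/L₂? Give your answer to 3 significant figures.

L₁/L₂ = 13.2

d₁ = 1/p₁ = 1/0.002108″ = 474.38 pc; d₂ = 1/p₂ = 1/0.009592″ = 104.25 pc.
M₁ = m₁ − 5 log₁₀ d₁ + 5 = 4.46 − 13.3806 + 5 = -3.9206.
M₂ = 3.97 − 10.0904 + 5 = -1.1204.
L₁/L₂ = 10^(0.4(M₂ − M₁)) = 10^(0.4 × 2.8002) = 10^1.12008 = 13.185.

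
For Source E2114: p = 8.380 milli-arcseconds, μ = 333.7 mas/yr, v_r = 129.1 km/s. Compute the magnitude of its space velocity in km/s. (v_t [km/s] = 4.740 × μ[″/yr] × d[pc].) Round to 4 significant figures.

d = 1/p = 1/0.008380″ = 119.33 pc.
μ = 333.7 mas/yr = 0.3337 ″/yr.
v_t = 4.740 μ d = 4.740 × 0.3337 × 119.33 = 188.75 km/s.
v = √(v_r² + v_t²) = √(129.1² + 188.75²) = √52293.4 = 228.68 km/s.

228.7 km/s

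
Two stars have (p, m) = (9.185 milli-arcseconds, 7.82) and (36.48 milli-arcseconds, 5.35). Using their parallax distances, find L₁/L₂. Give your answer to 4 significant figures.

L₁/L₂ = 1.622

d₁ = 1/p₁ = 1/0.009185″ = 108.87 pc; d₂ = 1/p₂ = 1/0.03648″ = 27.412 pc.
M₁ = m₁ − 5 log₁₀ d₁ + 5 = 7.82 − 10.1845 + 5 = 2.6355.
M₂ = 5.35 − 7.1897 + 5 = 3.1603.
L₁/L₂ = 10^(0.4(M₂ − M₁)) = 10^(0.4 × 0.5248) = 10^0.20992 = 1.6215.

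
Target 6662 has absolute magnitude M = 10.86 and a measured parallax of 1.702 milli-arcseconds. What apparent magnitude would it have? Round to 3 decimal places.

m = 19.705

d = 1/p = 1/0.001702″ = 587.54 pc.
m − M = 5 log₁₀ d − 5 = 5 log₁₀(587.54) − 5 = 13.8452 − 5 = 8.8452.
m = M + (m − M) = 10.86 + 8.8452 = 19.705.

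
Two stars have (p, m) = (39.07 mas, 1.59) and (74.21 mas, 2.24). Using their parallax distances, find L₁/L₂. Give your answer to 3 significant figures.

d₁ = 1/p₁ = 1/0.03907″ = 25.595 pc; d₂ = 1/p₂ = 1/0.07421″ = 13.475 pc.
M₁ = m₁ − 5 log₁₀ d₁ + 5 = 1.59 − 7.0408 + 5 = -0.4508.
M₂ = 2.24 − 5.6476 + 5 = 1.5924.
L₁/L₂ = 10^(0.4(M₂ − M₁)) = 10^(0.4 × 2.0432) = 10^0.81728 = 6.5657.

L₁/L₂ = 6.57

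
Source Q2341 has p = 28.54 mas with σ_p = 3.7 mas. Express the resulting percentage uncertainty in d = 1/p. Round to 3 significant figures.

13.0%

For d = 1/p, |σ_d/d| = |σ_p/p|.
σ_p/p = 3.7 / 28.54 = 0.12964 = 12.964%.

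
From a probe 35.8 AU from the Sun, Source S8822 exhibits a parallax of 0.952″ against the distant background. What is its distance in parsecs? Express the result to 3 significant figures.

With baseline B (in AU) and parallax p (in arcsec), d = B/p parsecs.
d = 35.8 / 0.952 = 37.605 pc.

37.6 pc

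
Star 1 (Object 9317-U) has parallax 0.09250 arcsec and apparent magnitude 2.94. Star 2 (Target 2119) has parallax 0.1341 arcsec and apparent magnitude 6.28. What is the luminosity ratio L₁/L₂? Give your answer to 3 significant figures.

L₁/L₂ = 45.6

d₁ = 1/p₁ = 1/0.09250″ = 10.811 pc; d₂ = 1/p₂ = 1/0.1341″ = 7.4571 pc.
M₁ = m₁ − 5 log₁₀ d₁ + 5 = 2.94 − 5.1693 + 5 = 2.7707.
M₂ = 6.28 − 4.3628 + 5 = 6.9172.
L₁/L₂ = 10^(0.4(M₂ − M₁)) = 10^(0.4 × 4.1465) = 10^1.65860 = 45.562.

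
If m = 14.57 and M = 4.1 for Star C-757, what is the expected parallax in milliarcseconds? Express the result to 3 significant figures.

m − M = 14.57 − 4.1 = 10.47.
d = 10^((m−M)/5 + 1) = 10^3.094 = 1241.7 pc.
p = 1/d = 1/1241.7 = 0.00080535 arcsec = 0.80535 mas.

0.805 mas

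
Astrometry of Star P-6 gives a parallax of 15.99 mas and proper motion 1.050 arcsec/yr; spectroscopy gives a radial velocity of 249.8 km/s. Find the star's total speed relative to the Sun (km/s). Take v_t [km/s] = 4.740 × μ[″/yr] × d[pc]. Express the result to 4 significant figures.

399.1 km/s

d = 1/p = 1/0.01599″ = 62.539 pc.
v_t = 4.740 μ d = 4.740 × 1.050 × 62.539 = 311.26 km/s.
v = √(v_r² + v_t²) = √(249.8² + 311.26²) = √159283 = 399.1 km/s.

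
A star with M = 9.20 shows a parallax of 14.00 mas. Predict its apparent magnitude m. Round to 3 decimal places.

d = 1/p = 1/0.01400″ = 71.429 pc.
m − M = 5 log₁₀ d − 5 = 5 log₁₀(71.429) − 5 = 9.2694 − 5 = 4.2694.
m = M + (m − M) = 9.20 + 4.2694 = 13.469.

m = 13.469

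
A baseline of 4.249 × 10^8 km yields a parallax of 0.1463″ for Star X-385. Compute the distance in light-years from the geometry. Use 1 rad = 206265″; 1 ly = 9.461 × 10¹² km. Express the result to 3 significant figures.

63.3 ly

θ = 0.1463″ = 0.1463/206265 = 7.0928 × 10^-7 rad.
d = B/θ = (4.249 × 10^8) / (7.0928 × 10^-7) = 5.9906 × 10^14 km = (5.9906 × 10^14) / (9.461 × 10^12) ly = 63.319 ly.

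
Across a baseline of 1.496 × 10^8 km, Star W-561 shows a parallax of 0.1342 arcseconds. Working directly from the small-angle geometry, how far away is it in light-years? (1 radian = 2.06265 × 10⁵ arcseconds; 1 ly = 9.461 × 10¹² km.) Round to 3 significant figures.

24.3 ly

θ = 0.1342″ = 0.1342/206265 = 6.5062 × 10^-7 rad.
d = B/θ = (1.496 × 10^8) / (6.5062 × 10^-7) = 2.2993 × 10^14 km = (2.2993 × 10^14) / (9.461 × 10^12) ly = 24.303 ly.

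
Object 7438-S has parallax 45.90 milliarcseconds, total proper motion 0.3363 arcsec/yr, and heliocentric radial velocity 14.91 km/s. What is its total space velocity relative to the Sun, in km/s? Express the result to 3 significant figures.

d = 1/p = 1/0.04590″ = 21.786 pc.
v_t = 4.740 μ d = 4.740 × 0.3363 × 21.786 = 34.728 km/s.
v = √(v_r² + v_t²) = √(14.91² + 34.728²) = √1428.34 = 37.793 km/s.

37.8 km/s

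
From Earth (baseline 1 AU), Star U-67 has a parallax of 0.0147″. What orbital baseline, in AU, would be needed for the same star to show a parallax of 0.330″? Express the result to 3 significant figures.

Parallax scales linearly with baseline: p ∝ B, so B = p_target / p_Earth × 1 AU.
B = 0.330 / 0.0147 = 22.449 AU.

22.4 AU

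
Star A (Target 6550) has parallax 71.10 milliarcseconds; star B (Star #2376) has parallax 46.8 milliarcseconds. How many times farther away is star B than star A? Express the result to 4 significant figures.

Since d = 1/p, d_B/d_A = p_A/p_B.
= 71.10 / 46.8 = 1.5192.

1.519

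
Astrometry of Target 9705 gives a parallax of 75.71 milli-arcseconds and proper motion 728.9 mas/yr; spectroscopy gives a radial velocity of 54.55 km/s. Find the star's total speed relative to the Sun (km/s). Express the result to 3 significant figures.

71.1 km/s

d = 1/p = 1/0.07571″ = 13.208 pc.
μ = 728.9 mas/yr = 0.7289 ″/yr.
v_t = 4.740 μ d = 4.740 × 0.7289 × 13.208 = 45.633 km/s.
v = √(v_r² + v_t²) = √(54.55² + 45.633²) = √5058.07 = 71.12 km/s.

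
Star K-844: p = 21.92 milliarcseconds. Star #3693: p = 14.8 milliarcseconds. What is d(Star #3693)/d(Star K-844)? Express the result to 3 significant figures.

1.48

Since d = 1/p, d_B/d_A = p_A/p_B.
= 21.92 / 14.8 = 1.4811.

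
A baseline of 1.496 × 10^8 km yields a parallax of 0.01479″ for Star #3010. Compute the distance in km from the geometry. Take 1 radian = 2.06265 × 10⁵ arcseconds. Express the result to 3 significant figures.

θ = 0.01479″ = 0.01479/206265 = 7.1704 × 10^-8 rad.
d = B/θ = (1.496 × 10^8) / (7.1704 × 10^-8) = 2.0864 × 10^15 km.

2.09 × 10^15 km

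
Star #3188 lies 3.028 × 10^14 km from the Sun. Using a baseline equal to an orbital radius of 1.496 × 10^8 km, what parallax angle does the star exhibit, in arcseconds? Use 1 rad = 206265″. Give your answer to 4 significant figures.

θ ≈ B/d = (1.496 × 10^8) / (3.028 × 10^14) = 4.9406 × 10^-7 rad.
In arcseconds: 4.9406 × 10^-7 × 206265 = 0.10191″.

0.1019 arcsec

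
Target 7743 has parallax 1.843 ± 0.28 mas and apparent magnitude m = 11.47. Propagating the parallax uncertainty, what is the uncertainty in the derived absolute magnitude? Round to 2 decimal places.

M = m − 5 log₁₀ d + 5 = m + 5 log₁₀ p + 5, so ∂M/∂p = 5/(p ln 10).
σ_M = (5/ln 10) · (σ_p/p) = 2.1715 × 0.28/1.843 = 2.1715 × 0.15193 = 0.32992.

σ_M = 0.33 mag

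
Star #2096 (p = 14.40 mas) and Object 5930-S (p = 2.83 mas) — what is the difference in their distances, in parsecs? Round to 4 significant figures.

283.9 pc

d_A = 1/0.01440″ = 69.444 pc; d_B = 1/0.002830″ = 353.36 pc.
|d_B − d_A| = |353.36 − 69.444| = 283.92 pc.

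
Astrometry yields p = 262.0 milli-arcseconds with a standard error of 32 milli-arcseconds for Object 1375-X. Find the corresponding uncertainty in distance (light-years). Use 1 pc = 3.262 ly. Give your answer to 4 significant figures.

d = 1/p, so σ_d = σ_p / p².
σ_d = 0.0320 / (0.2620)² = 0.0320 / 0.068644 = 0.46617 pc = 0.46617 × 3.262 ly = 1.5206 ly.

1.521 ly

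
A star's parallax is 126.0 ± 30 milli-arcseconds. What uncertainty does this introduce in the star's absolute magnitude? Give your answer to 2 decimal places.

M = m − 5 log₁₀ d + 5 = m + 5 log₁₀ p + 5, so ∂M/∂p = 5/(p ln 10).
σ_M = (5/ln 10) · (σ_p/p) = 2.1715 × 30/126.0 = 2.1715 × 0.2381 = 0.51703.

σ_M = 0.52 mag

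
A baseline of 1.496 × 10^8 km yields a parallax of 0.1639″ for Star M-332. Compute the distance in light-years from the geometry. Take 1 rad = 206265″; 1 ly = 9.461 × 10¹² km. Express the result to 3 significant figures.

θ = 0.1639″ = 0.1639/206265 = 7.9461 × 10^-7 rad.
d = B/θ = (1.496 × 10^8) / (7.9461 × 10^-7) = 1.8827 × 10^14 km = (1.8827 × 10^14) / (9.461 × 10^12) ly = 19.9 ly.

19.9 ly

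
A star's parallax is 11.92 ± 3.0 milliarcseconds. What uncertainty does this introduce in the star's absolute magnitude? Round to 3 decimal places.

σ_M = 0.547 mag

M = m − 5 log₁₀ d + 5 = m + 5 log₁₀ p + 5, so ∂M/∂p = 5/(p ln 10).
σ_M = (5/ln 10) · (σ_p/p) = 2.1715 × 3.0/11.92 = 2.1715 × 0.25168 = 0.54652.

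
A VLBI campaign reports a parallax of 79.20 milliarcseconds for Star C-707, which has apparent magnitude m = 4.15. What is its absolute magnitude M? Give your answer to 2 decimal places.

M = 3.64

d = 1/p = 1/0.07920″ = 12.626 pc.
m − M = 5 log₁₀(12.626) − 5 = 5.5063 − 5 = 0.5063.
M = m − (m − M) = 4.15 − 0.5063 = 3.64.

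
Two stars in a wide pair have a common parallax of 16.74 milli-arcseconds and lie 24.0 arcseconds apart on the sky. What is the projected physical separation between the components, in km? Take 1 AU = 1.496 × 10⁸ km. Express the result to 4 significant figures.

2.145 × 10^11 km

d = 1/p = 1/0.01674″ = 59.737 pc.
At distance d (pc), an angle of θ arcsec spans θ·d AU: s = 24.0 × 59.737 = 1433.7 AU.
= 1433.7 × 1.496 × 10⁸ km = 2.1448 × 10^11 km.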